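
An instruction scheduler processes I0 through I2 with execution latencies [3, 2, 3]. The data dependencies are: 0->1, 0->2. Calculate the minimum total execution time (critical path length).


Compute longest path through dependency graph: dist(Ik) = max over predecessors of dist + latency(Ik).
dist(I0) = latency 3 = 3
dist(I1) = dist(I0) + 2 = 3 + 2 = 5
dist(I2) = dist(I0) + 3 = 3 + 3 = 6
Critical path = max dist = 6

6


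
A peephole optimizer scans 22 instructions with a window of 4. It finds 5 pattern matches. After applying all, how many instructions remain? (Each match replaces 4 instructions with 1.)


Each match removes 3 instructions.
Total removed = 5 * 3 = 15
Remaining = 22 - 15 = 7

7


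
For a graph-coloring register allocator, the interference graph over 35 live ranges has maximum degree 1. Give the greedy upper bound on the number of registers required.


Greedy coloring never needs more than (max_degree + 1) colors: when coloring a vertex, at most max_degree neighbors are already colored.
Upper bound = 1 + 1 = 2

2


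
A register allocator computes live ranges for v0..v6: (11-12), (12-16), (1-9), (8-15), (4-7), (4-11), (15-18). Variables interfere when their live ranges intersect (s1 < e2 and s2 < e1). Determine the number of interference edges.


Check all pairs for overlapping intervals.
Two intervals (s1,e1) and (s2,e2) overlap if s1 < e2 and s2 < e1.
v0 (11-12) vs v1..v6: overlaps v3 -> 1
v1 (12-16) vs v2..v6: overlaps v3, v6 -> 2
v2 (1-9) vs v3..v6: overlaps v3, v4, v5 -> 3
v3 (8-15) vs v4..v6: overlaps v5 -> 1
v4 (4-7) vs v5..v6: overlaps v5 -> 1
v5 (4-11) vs v6: overlaps none -> 0
Total overlapping pairs = 1 + 2 + 3 + 1 + 1 + 0 = 8

8


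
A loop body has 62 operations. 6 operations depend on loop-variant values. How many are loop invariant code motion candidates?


Invariant candidates = total - loop-dependent
= 62 - 6 = 56

56


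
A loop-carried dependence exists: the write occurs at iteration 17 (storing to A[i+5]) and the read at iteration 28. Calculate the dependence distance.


Distance = read iteration - write iteration
= 28 - 17 = 11

11


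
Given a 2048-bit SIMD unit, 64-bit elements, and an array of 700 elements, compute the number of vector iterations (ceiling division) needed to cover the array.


Width = 2048 / 64 = 32 elements per vector op
Iterations = ceil(700 / 32) = 22

22


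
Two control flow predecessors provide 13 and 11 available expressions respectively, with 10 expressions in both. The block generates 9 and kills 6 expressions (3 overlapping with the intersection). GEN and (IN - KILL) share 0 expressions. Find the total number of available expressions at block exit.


IN = intersection of predecessors = 10
IN - KILL = 10 - 3 = 7
|OUT| = |GEN| + |IN - KILL| - |GEN ∩ (IN - KILL)| = 9 + 7 - 0 = 16

16


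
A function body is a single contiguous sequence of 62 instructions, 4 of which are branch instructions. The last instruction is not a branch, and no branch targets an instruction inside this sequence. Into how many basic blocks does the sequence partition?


With no in-sequence branch targets, the leaders are the first instruction plus the instruction after each branch.
Number of basic blocks = branches + 1
= 4 + 1 = 5

5


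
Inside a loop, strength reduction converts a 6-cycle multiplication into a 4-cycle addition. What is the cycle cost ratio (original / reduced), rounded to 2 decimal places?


Ratio = mult_cost / add_cost = 6 / 4 = 1.5

1.5


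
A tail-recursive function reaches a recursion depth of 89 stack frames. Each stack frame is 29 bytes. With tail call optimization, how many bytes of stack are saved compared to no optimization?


Without TCO: 89 * 29 = 2581 bytes
With TCO: reuse 1 frame = 29 bytes
Savings = 2581 - 29 = 2552

2552


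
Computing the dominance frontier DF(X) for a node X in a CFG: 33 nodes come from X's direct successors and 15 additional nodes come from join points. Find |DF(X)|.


DF(X) = direct successor contributions + join point contributions
= 33 + 15 = 48

48


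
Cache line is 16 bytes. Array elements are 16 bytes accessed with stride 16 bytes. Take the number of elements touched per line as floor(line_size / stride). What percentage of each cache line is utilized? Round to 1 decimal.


Elements per cache line = floor(16 / 16) = 1
Bytes used = 1 * 16 = 16
Utilization = 16 / 16 * 100 = 100.0%

100.0


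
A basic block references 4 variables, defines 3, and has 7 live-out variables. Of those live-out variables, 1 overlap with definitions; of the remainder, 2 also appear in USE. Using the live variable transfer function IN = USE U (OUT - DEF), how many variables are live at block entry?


OUT - DEF: 7 - 1 = 6
|IN| = |USE| + |OUT - DEF| - |USE ∩ (OUT - DEF)| = 4 + 6 - 2 = 8

8


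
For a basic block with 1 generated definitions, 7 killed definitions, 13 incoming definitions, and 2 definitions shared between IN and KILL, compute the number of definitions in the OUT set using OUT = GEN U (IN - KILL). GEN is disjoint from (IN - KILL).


IN - KILL: 13 - 2 = 11 surviving definitions
OUT = GEN + surviving = 1 + 11 = 12

12


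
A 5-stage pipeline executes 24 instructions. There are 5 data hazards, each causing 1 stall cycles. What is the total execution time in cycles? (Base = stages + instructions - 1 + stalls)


Base cycles = 5 + 24 - 1 = 28
Total stalls = 5 * 1 = 5
Total = 28 + 5 = 33

33


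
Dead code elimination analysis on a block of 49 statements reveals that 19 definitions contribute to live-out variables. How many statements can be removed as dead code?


Dead code = total statements - live definitions
= 49 - 19 = 30

30


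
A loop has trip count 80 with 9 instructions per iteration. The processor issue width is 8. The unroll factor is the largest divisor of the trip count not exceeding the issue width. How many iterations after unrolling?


Largest divisor of 80 <= 8 is 8
New iterations = 80 / 8 = 10

10


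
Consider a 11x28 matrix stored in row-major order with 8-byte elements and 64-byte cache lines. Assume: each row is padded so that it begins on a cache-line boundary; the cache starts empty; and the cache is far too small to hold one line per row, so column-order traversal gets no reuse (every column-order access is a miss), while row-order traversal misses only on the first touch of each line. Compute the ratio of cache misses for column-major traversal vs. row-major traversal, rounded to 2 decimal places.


Each row occupies 28 * 8 = 224 bytes and starts on a line boundary, so it spans ceil(224 / 64) = 4 cache lines.
Row-major traversal misses (one per line touched): 11 * ceil(28 * 8 / 64) = 44
Column-major traversal misses (no reuse, every access misses): 11 * 28 = 308
Ratio = 308 / 44 = 7.0

7.0


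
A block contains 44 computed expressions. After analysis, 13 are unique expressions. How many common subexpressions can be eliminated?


CSE count = total expressions - unique expressions
= 44 - 13 = 31

31


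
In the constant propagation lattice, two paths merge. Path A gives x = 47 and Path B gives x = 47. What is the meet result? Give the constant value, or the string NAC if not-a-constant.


Meet operation: if both paths give the same constant, result is that constant; if they differ, result is NAC (not-a-constant).
Path A: 47, Path B: 47 -> equal
Result: constant -> 47

47


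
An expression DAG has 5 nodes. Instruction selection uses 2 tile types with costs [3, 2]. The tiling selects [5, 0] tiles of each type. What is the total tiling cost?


Total cost = sum(count_i * cost_i)
= 5*3 + 0*2
= 15

15


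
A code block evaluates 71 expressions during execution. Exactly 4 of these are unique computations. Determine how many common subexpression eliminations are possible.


CSE count = total expressions - unique expressions
= 71 - 4 = 67

67


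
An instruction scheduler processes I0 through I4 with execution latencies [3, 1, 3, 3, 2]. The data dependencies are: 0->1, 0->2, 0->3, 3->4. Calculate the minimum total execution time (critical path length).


Compute longest path through dependency graph: dist(Ik) = max over predecessors of dist + latency(Ik).
dist(I0) = latency 3 = 3
dist(I1) = dist(I0) + 1 = 3 + 1 = 4
dist(I2) = dist(I0) + 3 = 3 + 3 = 6
dist(I3) = dist(I0) + 3 = 3 + 3 = 6
dist(I4) = dist(I3) + 2 = 6 + 2 = 8
Critical path = max dist = 8

8


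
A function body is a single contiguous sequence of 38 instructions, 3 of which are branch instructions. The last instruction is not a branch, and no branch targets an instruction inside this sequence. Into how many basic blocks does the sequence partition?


With no in-sequence branch targets, the leaders are the first instruction plus the instruction after each branch.
Number of basic blocks = branches + 1
= 3 + 1 = 4

4


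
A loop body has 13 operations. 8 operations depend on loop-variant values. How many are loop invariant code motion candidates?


Invariant candidates = total - loop-dependent
= 13 - 8 = 5

5


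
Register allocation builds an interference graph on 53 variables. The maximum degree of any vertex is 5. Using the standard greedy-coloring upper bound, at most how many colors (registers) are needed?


Greedy coloring never needs more than (max_degree + 1) colors: when coloring a vertex, at most max_degree neighbors are already colored.
Upper bound = 5 + 1 = 6

6


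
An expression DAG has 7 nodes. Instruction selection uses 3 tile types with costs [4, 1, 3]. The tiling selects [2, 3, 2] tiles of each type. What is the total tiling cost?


Total cost = sum(count_i * cost_i)
= 2*4 + 3*1 + 2*3
= 17

17


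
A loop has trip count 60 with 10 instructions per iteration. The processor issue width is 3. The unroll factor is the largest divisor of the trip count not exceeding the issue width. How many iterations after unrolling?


Largest divisor of 60 <= 3 is 3
New iterations = 60 / 3 = 20

20


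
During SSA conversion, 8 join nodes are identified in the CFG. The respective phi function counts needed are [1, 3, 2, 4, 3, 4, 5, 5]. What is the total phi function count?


Total phi functions = sum of phi functions at each join node
= 1 + 3 + 2 + 4 + 3 + 4 + 5 + 5 = 27

27


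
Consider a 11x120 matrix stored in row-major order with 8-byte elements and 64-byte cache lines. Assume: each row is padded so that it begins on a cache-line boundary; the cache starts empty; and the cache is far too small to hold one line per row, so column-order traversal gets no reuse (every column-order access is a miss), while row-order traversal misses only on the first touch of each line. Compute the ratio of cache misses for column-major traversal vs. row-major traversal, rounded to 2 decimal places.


Each row occupies 120 * 8 = 960 bytes and starts on a line boundary, so it spans ceil(960 / 64) = 15 cache lines.
Row-major traversal misses (one per line touched): 11 * ceil(120 * 8 / 64) = 165
Column-major traversal misses (no reuse, every access misses): 11 * 120 = 1320
Ratio = 1320 / 165 = 8.0

8.0


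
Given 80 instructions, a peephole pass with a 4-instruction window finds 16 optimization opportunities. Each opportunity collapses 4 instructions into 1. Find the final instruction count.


Each match removes 3 instructions.
Total removed = 16 * 3 = 48
Remaining = 80 - 48 = 32

32


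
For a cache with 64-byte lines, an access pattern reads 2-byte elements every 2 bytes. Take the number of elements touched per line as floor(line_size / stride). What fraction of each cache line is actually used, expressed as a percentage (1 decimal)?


Elements per cache line = floor(64 / 2) = 32
Bytes used = 32 * 2 = 64
Utilization = 64 / 64 * 100 = 100.0%

100.0


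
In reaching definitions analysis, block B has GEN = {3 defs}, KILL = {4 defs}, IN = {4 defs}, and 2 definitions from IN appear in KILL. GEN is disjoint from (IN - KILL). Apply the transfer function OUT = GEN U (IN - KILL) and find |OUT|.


IN - KILL: 4 - 2 = 2 surviving definitions
OUT = GEN + surviving = 3 + 2 = 5

5


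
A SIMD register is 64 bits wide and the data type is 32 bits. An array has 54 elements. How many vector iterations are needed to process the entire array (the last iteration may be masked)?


Width = 64 / 32 = 2 elements per vector op
Iterations = ceil(54 / 2) = 27

27


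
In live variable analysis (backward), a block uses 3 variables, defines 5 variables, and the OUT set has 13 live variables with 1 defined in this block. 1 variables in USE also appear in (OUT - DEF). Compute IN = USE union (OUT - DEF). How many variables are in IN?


OUT - DEF: 13 - 1 = 12
|IN| = |USE| + |OUT - DEF| - |USE ∩ (OUT - DEF)| = 3 + 12 - 1 = 14

14


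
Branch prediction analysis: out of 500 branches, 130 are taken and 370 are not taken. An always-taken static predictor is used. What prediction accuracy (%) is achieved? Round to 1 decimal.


Predictor: always-taken
Correct predictions = 130
Accuracy = 130 / 500 * 100 = 26.0%

26.0


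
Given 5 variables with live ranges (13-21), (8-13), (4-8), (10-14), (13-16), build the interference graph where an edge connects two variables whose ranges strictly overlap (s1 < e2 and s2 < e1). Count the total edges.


Check all pairs for overlapping intervals.
Two intervals (s1,e1) and (s2,e2) overlap if s1 < e2 and s2 < e1.
v0 (13-21) vs v1..v4: overlaps v3, v4 -> 2
v1 (8-13) vs v2..v4: overlaps v3 -> 1
v2 (4-8) vs v3..v4: overlaps none -> 0
v3 (10-14) vs v4: overlaps v4 -> 1
Total overlapping pairs = 2 + 1 + 0 + 1 = 4

4


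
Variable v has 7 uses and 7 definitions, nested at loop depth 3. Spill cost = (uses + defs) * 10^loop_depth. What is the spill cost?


uses + defs = 7 + 7 = 14
10^3 = 1000
Spill cost = 14 * 1000 = 14000

14000


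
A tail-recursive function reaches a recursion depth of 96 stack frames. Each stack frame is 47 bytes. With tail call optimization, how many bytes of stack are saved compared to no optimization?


Without TCO: 96 * 47 = 4512 bytes
With TCO: reuse 1 frame = 47 bytes
Savings = 4512 - 47 = 4465

4465


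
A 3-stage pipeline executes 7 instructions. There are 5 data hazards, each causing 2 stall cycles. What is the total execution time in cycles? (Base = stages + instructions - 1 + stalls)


Base cycles = 3 + 7 - 1 = 9
Total stalls = 5 * 2 = 10
Total = 9 + 10 = 19

19


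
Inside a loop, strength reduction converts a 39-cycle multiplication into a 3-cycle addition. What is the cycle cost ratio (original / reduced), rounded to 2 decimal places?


Ratio = mult_cost / add_cost = 39 / 3 = 13.0

13.0


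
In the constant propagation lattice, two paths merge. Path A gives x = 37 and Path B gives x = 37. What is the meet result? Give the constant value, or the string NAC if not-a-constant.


Meet operation: if both paths give the same constant, result is that constant; if they differ, result is NAC (not-a-constant).
Path A: 37, Path B: 37 -> equal
Result: constant -> 37

37


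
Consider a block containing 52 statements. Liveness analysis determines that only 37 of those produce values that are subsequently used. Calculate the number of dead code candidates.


Dead code = total statements - live definitions
= 52 - 37 = 15

15


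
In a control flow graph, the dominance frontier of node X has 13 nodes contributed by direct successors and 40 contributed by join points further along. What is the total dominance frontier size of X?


DF(X) = direct successor contributions + join point contributions
= 13 + 40 = 53

53


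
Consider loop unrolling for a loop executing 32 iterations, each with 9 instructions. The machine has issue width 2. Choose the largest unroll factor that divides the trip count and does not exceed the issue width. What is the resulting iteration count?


Largest divisor of 32 <= 2 is 2
New iterations = 32 / 2 = 16

16


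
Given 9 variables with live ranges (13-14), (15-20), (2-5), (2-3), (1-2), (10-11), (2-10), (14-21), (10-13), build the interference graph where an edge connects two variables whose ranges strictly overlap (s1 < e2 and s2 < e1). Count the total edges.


Check all pairs for overlapping intervals.
Two intervals (s1,e1) and (s2,e2) overlap if s1 < e2 and s2 < e1.
v0 (13-14) vs v1..v8: overlaps none -> 0
v1 (15-20) vs v2..v8: overlaps v7 -> 1
v2 (2-5) vs v3..v8: overlaps v3, v6 -> 2
v3 (2-3) vs v4..v8: overlaps v6 -> 1
v4 (1-2) vs v5..v8: overlaps none -> 0
v5 (10-11) vs v6..v8: overlaps v8 -> 1
v6 (2-10) vs v7..v8: overlaps none -> 0
v7 (14-21) vs v8: overlaps none -> 0
Total overlapping pairs = 0 + 1 + 2 + 1 + 0 + 1 + 0 + 0 = 5

5


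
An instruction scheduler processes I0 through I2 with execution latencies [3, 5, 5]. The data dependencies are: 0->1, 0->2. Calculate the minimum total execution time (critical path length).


Compute longest path through dependency graph: dist(Ik) = max over predecessors of dist + latency(Ik).
dist(I0) = latency 3 = 3
dist(I1) = dist(I0) + 5 = 3 + 5 = 8
dist(I2) = dist(I0) + 5 = 3 + 5 = 8
Critical path = max dist = 8

8


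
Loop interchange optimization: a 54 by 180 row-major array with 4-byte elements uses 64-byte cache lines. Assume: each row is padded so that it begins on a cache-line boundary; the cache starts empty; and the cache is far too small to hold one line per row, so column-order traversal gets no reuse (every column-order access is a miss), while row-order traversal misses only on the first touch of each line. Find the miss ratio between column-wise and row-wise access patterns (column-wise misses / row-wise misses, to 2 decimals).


Each row occupies 180 * 4 = 720 bytes and starts on a line boundary, so it spans ceil(720 / 64) = 12 cache lines.
Row-major traversal misses (one per line touched): 54 * ceil(180 * 4 / 64) = 648
Column-major traversal misses (no reuse, every access misses): 54 * 180 = 9720
Ratio = 9720 / 648 = 15.0

15.0


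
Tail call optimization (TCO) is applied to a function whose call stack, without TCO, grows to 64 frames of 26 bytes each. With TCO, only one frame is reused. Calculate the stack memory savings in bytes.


Without TCO: 64 * 26 = 1664 bytes
With TCO: reuse 1 frame = 26 bytes
Savings = 1664 - 26 = 1638

1638


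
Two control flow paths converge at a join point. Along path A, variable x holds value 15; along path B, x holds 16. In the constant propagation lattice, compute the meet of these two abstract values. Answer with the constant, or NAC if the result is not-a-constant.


Meet operation: if both paths give the same constant, result is that constant; if they differ, result is NAC (not-a-constant).
Path A: 15, Path B: 16 -> differ
Result: not-a-constant -> NAC

NAC


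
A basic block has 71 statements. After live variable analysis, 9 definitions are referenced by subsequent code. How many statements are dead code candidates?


Dead code = total statements - live definitions
= 71 - 9 = 62

62


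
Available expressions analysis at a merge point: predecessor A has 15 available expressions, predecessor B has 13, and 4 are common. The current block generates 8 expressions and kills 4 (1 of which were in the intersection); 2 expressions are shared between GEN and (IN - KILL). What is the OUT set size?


IN = intersection of predecessors = 4
IN - KILL = 4 - 1 = 3
|OUT| = |GEN| + |IN - KILL| - |GEN ∩ (IN - KILL)| = 8 + 3 - 2 = 9

9


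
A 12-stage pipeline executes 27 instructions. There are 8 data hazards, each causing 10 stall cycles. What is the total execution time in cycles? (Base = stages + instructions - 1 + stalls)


Base cycles = 12 + 27 - 1 = 38
Total stalls = 8 * 10 = 80
Total = 38 + 80 = 118

118


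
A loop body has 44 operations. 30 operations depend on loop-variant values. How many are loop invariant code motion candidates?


Invariant candidates = total - loop-dependent
= 44 - 30 = 14

14


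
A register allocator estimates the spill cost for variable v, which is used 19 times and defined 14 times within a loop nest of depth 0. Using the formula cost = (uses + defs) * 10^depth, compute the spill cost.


uses + defs = 19 + 14 = 33
10^0 = 1
Spill cost = 33 * 1 = 33

33


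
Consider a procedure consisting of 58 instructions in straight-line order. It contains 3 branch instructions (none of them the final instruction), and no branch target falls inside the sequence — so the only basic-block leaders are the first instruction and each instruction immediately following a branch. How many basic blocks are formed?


With no in-sequence branch targets, the leaders are the first instruction plus the instruction after each branch.
Number of basic blocks = branches + 1
= 3 + 1 = 4

4


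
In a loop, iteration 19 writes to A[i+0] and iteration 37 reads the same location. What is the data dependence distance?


Distance = read iteration - write iteration
= 37 - 19 = 18

18


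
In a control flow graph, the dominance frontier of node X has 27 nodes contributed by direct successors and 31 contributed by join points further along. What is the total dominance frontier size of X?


DF(X) = direct successor contributions + join point contributions
= 27 + 31 = 58

58


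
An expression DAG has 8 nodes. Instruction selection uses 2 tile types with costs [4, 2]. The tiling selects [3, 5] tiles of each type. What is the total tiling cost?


Total cost = sum(count_i * cost_i)
= 3*4 + 5*2
= 22

22


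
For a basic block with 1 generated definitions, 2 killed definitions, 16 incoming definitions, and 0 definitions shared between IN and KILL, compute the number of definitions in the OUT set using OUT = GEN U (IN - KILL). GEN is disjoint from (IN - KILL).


IN - KILL: 16 - 0 = 16 surviving definitions
OUT = GEN + surviving = 1 + 16 = 17

17


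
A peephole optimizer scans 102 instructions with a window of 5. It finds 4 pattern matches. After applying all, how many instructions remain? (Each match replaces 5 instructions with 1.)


Each match removes 4 instructions.
Total removed = 4 * 4 = 16
Remaining = 102 - 16 = 86

86


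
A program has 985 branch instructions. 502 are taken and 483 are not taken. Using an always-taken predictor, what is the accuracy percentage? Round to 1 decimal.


Predictor: always-taken
Correct predictions = 502
Accuracy = 502 / 985 * 100 = 51.0%

51.0


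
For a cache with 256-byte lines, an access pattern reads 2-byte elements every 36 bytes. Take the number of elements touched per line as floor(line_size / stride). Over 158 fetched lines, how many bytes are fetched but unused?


Elements per line = floor(256 / 36) = 7
Bytes used per line = 7 * 2 = 14
Wasted per line = 256 - 14 = 242
Total wasted = 242 * 158 = 38236

38236


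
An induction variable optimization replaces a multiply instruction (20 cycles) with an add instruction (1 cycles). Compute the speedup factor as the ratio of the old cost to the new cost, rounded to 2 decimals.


Ratio = mult_cost / add_cost = 20 / 1 = 20.0

20.0


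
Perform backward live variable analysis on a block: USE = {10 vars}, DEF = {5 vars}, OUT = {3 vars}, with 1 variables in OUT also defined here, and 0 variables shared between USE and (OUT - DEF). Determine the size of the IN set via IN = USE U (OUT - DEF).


OUT - DEF: 3 - 1 = 2
|IN| = |USE| + |OUT - DEF| - |USE ∩ (OUT - DEF)| = 10 + 2 - 0 = 12

12


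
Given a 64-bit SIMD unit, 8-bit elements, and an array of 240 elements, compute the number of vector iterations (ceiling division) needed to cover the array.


Width = 64 / 8 = 8 elements per vector op
Iterations = ceil(240 / 8) = 30

30


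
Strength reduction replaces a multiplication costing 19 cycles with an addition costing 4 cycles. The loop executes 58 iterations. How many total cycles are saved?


Per-iteration saving = 19 - 4 = 15
Total saved = 58 * 15 = 870

870


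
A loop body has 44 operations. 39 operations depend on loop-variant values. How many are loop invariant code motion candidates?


Invariant candidates = total - loop-dependent
= 44 - 39 = 5

5


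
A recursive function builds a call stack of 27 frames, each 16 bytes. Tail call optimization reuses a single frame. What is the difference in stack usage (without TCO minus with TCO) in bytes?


Without TCO: 27 * 16 = 432 bytes
With TCO: reuse 1 frame = 16 bytes
Savings = 432 - 16 = 416

416


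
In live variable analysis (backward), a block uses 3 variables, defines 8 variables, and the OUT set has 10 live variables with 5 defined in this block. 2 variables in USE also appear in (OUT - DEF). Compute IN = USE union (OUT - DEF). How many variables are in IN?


OUT - DEF: 10 - 5 = 5
|IN| = |USE| + |OUT - DEF| - |USE ∩ (OUT - DEF)| = 3 + 5 - 2 = 6

6


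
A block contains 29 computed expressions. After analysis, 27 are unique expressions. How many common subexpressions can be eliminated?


CSE count = total expressions - unique expressions
= 29 - 27 = 2

2


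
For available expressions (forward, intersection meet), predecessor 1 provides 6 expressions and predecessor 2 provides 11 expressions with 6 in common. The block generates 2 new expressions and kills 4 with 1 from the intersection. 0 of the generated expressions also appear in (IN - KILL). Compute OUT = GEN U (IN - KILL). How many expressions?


IN = intersection of predecessors = 6
IN - KILL = 6 - 1 = 5
|OUT| = |GEN| + |IN - KILL| - |GEN ∩ (IN - KILL)| = 2 + 5 - 0 = 7

7


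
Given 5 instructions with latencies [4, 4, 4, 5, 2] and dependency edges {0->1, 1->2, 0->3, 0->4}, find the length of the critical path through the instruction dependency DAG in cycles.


Compute longest path through dependency graph: dist(Ik) = max over predecessors of dist + latency(Ik).
dist(I0) = latency 4 = 4
dist(I1) = dist(I0) + 4 = 4 + 4 = 8
dist(I2) = dist(I1) + 4 = 8 + 4 = 12
dist(I3) = dist(I0) + 5 = 4 + 5 = 9
dist(I4) = dist(I0) + 2 = 4 + 2 = 6
Critical path = max dist = 12

12


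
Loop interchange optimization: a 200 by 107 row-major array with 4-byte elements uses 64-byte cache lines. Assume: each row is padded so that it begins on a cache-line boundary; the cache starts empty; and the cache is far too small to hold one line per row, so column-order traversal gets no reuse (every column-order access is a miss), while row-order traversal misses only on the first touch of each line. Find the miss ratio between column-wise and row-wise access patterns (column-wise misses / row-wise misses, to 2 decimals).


Each row occupies 107 * 4 = 428 bytes and starts on a line boundary, so it spans ceil(428 / 64) = 7 cache lines.
Row-major traversal misses (one per line touched): 200 * ceil(107 * 4 / 64) = 1400
Column-major traversal misses (no reuse, every access misses): 200 * 107 = 21400
Ratio = 21400 / 1400 = 15.29

15.29


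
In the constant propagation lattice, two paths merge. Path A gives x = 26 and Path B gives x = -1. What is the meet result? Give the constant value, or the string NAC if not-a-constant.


Meet operation: if both paths give the same constant, result is that constant; if they differ, result is NAC (not-a-constant).
Path A: 26, Path B: -1 -> differ
Result: not-a-constant -> NAC

NAC


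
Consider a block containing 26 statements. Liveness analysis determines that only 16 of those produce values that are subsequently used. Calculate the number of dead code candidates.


Dead code = total statements - live definitions
= 26 - 16 = 10

10


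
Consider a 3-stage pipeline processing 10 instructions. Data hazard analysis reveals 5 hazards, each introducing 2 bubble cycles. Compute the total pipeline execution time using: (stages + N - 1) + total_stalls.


Base cycles = 3 + 10 - 1 = 12
Total stalls = 5 * 2 = 10
Total = 12 + 10 = 22

22


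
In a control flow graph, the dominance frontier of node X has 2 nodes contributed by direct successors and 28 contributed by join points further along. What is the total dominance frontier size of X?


DF(X) = direct successor contributions + join point contributions
= 2 + 28 = 30

30


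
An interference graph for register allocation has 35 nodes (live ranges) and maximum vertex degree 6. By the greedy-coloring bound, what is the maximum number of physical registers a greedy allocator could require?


Greedy coloring never needs more than (max_degree + 1) colors: when coloring a vertex, at most max_degree neighbors are already colored.
Upper bound = 6 + 1 = 7

7


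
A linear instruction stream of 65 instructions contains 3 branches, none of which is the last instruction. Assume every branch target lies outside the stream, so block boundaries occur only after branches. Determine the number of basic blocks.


With no in-sequence branch targets, the leaders are the first instruction plus the instruction after each branch.
Number of basic blocks = branches + 1
= 3 + 1 = 4

4


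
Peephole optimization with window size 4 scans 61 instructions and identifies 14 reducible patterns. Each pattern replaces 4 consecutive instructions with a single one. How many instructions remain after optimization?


Each match removes 3 instructions.
Total removed = 14 * 3 = 42
Remaining = 61 - 42 = 19

19


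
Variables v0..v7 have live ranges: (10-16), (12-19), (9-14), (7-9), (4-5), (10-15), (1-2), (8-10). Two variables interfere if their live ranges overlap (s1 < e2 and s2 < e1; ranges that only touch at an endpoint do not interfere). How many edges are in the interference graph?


Check all pairs for overlapping intervals.
Two intervals (s1,e1) and (s2,e2) overlap if s1 < e2 and s2 < e1.
v0 (10-16) vs v1..v7: overlaps v1, v2, v5 -> 3
v1 (12-19) vs v2..v7: overlaps v2, v5 -> 2
v2 (9-14) vs v3..v7: overlaps v5, v7 -> 2
v3 (7-9) vs v4..v7: overlaps v7 -> 1
v4 (4-5) vs v5..v7: overlaps none -> 0
v5 (10-15) vs v6..v7: overlaps none -> 0
v6 (1-2) vs v7: overlaps none -> 0
Total overlapping pairs = 3 + 2 + 2 + 1 + 0 + 0 + 0 = 8

8


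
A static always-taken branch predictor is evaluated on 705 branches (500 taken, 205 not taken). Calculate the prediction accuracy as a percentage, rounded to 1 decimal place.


Predictor: always-taken
Correct predictions = 500
Accuracy = 500 / 705 * 100 = 70.9%

70.9


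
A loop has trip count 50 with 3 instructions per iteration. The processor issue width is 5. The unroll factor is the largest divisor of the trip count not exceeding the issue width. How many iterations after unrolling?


Largest divisor of 50 <= 5 is 5
New iterations = 50 / 5 = 10

10


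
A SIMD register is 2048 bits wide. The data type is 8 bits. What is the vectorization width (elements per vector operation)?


Width = SIMD bits / data type bits
= 2048 / 8 = 256

256


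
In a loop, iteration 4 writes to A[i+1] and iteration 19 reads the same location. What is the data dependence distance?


Distance = read iteration - write iteration
= 19 - 4 = 15

15


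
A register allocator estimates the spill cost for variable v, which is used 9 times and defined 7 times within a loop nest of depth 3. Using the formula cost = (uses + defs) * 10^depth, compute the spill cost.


uses + defs = 9 + 7 = 16
10^3 = 1000
Spill cost = 16 * 1000 = 16000

16000


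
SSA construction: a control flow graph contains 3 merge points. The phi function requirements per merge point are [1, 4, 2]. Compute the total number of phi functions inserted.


Total phi functions = sum of phi functions at each join node
= 1 + 4 + 2 = 7

7


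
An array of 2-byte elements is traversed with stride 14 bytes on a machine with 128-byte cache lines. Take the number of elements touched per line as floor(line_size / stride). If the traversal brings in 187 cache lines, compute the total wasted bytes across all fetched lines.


Elements per line = floor(128 / 14) = 9
Bytes used per line = 9 * 2 = 18
Wasted per line = 128 - 18 = 110
Total wasted = 110 * 187 = 20570

20570


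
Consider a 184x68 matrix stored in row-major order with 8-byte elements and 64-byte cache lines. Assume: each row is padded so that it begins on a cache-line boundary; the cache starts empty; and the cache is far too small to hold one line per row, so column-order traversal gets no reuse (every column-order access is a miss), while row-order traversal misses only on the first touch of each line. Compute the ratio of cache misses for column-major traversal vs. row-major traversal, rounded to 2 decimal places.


Each row occupies 68 * 8 = 544 bytes and starts on a line boundary, so it spans ceil(544 / 64) = 9 cache lines.
Row-major traversal misses (one per line touched): 184 * ceil(68 * 8 / 64) = 1656
Column-major traversal misses (no reuse, every access misses): 184 * 68 = 12512
Ratio = 12512 / 1656 = 7.56

7.56


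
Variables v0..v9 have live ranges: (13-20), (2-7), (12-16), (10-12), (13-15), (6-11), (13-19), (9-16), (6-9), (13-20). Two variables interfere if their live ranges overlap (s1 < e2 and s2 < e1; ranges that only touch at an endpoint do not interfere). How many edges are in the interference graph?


Check all pairs for overlapping intervals.
Two intervals (s1,e1) and (s2,e2) overlap if s1 < e2 and s2 < e1.
v0 (13-20) vs v1..v9: overlaps v2, v4, v6, v7, v9 -> 5
v1 (2-7) vs v2..v9: overlaps v5, v8 -> 2
v2 (12-16) vs v3..v9: overlaps v4, v6, v7, v9 -> 4
v3 (10-12) vs v4..v9: overlaps v5, v7 -> 2
v4 (13-15) vs v5..v9: overlaps v6, v7, v9 -> 3
v5 (6-11) vs v6..v9: overlaps v7, v8 -> 2
v6 (13-19) vs v7..v9: overlaps v7, v9 -> 2
v7 (9-16) vs v8..v9: overlaps v9 -> 1
v8 (6-9) vs v9: overlaps none -> 0
Total overlapping pairs = 5 + 2 + 4 + 2 + 3 + 2 + 2 + 1 + 0 = 21

21


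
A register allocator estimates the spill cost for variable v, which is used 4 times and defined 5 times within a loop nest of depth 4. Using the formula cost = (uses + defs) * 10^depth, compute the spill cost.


uses + defs = 4 + 5 = 9
10^4 = 10000
Spill cost = 9 * 10000 = 90000

90000


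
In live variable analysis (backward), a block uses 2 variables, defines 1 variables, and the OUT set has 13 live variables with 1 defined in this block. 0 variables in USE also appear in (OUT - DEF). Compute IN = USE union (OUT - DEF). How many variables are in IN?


OUT - DEF: 13 - 1 = 12
|IN| = |USE| + |OUT - DEF| - |USE ∩ (OUT - DEF)| = 2 + 12 - 0 = 14

14


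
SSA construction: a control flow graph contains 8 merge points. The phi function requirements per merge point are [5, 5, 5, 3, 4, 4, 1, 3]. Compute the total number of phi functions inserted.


Total phi functions = sum of phi functions at each join node
= 5 + 5 + 5 + 3 + 4 + 4 + 1 + 3 = 30

30


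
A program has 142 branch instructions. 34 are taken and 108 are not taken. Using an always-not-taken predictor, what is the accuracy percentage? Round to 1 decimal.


Predictor: always-not-taken
Correct predictions = 108
Accuracy = 108 / 142 * 100 = 76.1%

76.1


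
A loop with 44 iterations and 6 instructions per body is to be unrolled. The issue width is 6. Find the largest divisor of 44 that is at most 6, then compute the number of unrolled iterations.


Largest divisor of 44 <= 6 is 4
New iterations = 44 / 4 = 11

11


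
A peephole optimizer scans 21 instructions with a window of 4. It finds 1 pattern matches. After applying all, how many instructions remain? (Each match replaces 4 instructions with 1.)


Each match removes 3 instructions.
Total removed = 1 * 3 = 3
Remaining = 21 - 3 = 18

18


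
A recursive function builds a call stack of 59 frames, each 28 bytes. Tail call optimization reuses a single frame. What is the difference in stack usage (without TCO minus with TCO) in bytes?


Without TCO: 59 * 28 = 1652 bytes
With TCO: reuse 1 frame = 28 bytes
Savings = 1652 - 28 = 1624

1624


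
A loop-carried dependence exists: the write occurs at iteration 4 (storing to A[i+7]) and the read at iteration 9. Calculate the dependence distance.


Distance = read iteration - write iteration
= 9 - 4 = 5

5


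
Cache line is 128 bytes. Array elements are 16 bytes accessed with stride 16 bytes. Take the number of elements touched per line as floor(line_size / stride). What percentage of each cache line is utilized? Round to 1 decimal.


Elements per cache line = floor(128 / 16) = 8
Bytes used = 8 * 16 = 128
Utilization = 128 / 128 * 100 = 100.0%

100.0


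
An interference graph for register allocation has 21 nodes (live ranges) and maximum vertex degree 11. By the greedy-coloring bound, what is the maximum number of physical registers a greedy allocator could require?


Greedy coloring never needs more than (max_degree + 1) colors: when coloring a vertex, at most max_degree neighbors are already colored.
Upper bound = 11 + 1 = 12

12


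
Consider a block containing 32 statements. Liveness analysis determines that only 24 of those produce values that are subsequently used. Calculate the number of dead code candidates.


Dead code = total statements - live definitions
= 32 - 24 = 8

8


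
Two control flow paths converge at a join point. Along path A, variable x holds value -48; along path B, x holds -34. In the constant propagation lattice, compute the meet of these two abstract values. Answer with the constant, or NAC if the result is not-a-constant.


Meet operation: if both paths give the same constant, result is that constant; if they differ, result is NAC (not-a-constant).
Path A: -48, Path B: -34 -> differ
Result: not-a-constant -> NAC

NAC


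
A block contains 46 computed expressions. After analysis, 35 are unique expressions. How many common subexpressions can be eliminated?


CSE count = total expressions - unique expressions
= 46 - 35 = 11

11


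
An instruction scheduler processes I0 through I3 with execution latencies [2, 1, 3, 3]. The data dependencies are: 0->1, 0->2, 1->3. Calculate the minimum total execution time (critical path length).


Compute longest path through dependency graph: dist(Ik) = max over predecessors of dist + latency(Ik).
dist(I0) = latency 2 = 2
dist(I1) = dist(I0) + 1 = 2 + 1 = 3
dist(I2) = dist(I0) + 3 = 2 + 3 = 5
dist(I3) = dist(I1) + 3 = 3 + 3 = 6
Critical path = max dist = 6

6


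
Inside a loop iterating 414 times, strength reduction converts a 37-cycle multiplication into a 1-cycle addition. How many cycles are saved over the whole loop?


Per-iteration saving = 37 - 1 = 36
Total saved = 414 * 36 = 14904

14904


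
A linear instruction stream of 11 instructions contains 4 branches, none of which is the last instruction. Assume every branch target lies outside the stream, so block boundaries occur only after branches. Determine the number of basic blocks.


With no in-sequence branch targets, the leaders are the first instruction plus the instruction after each branch.
Number of basic blocks = branches + 1
= 4 + 1 = 5

5


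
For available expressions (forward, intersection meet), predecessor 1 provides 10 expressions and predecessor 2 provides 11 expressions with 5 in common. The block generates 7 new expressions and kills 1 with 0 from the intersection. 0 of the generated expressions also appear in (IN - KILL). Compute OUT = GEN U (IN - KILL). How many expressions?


IN = intersection of predecessors = 5
IN - KILL = 5 - 0 = 5
|OUT| = |GEN| + |IN - KILL| - |GEN ∩ (IN - KILL)| = 7 + 5 - 0 = 12

12


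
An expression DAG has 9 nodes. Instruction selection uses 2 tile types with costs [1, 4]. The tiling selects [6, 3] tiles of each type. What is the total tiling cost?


Total cost = sum(count_i * cost_i)
= 6*1 + 3*4
= 18

18


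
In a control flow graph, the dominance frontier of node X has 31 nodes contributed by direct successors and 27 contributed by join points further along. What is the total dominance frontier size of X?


DF(X) = direct successor contributions + join point contributions
= 31 + 27 = 58

58


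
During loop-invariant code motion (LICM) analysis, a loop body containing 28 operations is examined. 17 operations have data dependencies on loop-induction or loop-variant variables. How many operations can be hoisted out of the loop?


Invariant candidates = total - loop-dependent
= 28 - 17 = 11

11
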